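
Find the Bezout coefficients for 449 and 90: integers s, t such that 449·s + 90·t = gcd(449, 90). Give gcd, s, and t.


Euclidean algorithm on (449, 90) — divide until remainder is 0:
  449 = 4 · 90 + 89
  90 = 1 · 89 + 1
  89 = 89 · 1 + 0
gcd(449, 90) = 1.
Track Bezout coefficients alongside the remainders: start with r₀ = 449 = a·1 + b·0 (s = 1, t = 0) and r₁ = 90 = a·0 + b·1 (s = 0, t = 1); each new remainder r_{k+1} = r_{k-1} − q_k·r_k inherits s_{k+1} = s_{k-1} − q_k·s_k, t_{k+1} = t_{k-1} − q_k·t_k, so r_k = a·s_k + b·t_k at every step:
  q = 4: r = 89, s = 1 − 4·0 = 1, t = 0 − 4·1 = -4  (check: 449·1 + 90·(-4) = 89)
  q = 1: r = 1, s = 0 − 1·1 = -1, t = 1 − 1·(-4) = 5  (check: 449·(-1) + 90·5 = 1)
The row with r = 1 (the gcd) gives the Bezout coefficients s = -1, t = 5.
Result: 449 · (-1) + 90 · (5) = 1.

gcd(449, 90) = 1; s = -1, t = 5 (check: 449·(-1) + 90·5 = 1).


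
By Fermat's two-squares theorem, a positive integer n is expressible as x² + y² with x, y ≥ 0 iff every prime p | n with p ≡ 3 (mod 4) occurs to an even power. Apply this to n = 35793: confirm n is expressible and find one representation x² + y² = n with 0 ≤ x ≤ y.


Step 1: Factor n = 35793 = 3^2 · 41 · 97.
Step 2: Check the mod-4 condition on each prime factor: 3 ≡ 3 (mod 4), exponent 2 (must be even); 41 ≡ 1 (mod 4), exponent 1; 97 ≡ 1 (mod 4), exponent 1.
All primes ≡ 3 (mod 4) appear to even exponent (or don't appear), so by the two-squares theorem n IS expressible as a sum of two squares.
Step 3: Build a representation. Group n = k² · m with k = 3 and m = 41 · 97 = 3977 (a product of primes ≡ 1 (mod 4)); a representation of m scales to one of n via (k·x)² + (k·y)² = k²(x² + y²). Each prime p ≡ 1 (mod 4) is itself a sum of two squares; find a² by testing p − a² for a perfect square:
  41: 41 − 1² = 40, 41 − 2² = 37, 41 − 3² = 32, 41 − 4² = 25 = 5² ⇒ 41 = 4² + 5².
  97: 97 − 1² = 96, 97 − 2² = 93, 97 − 3² = 88, 97 − 4² = 81 = 9² ⇒ 97 = 4² + 9².
  Combine using the Brahmagupta–Fibonacci identity (a² + b²)(c² + d²) = (ac − bd)² + (ad + bc)² = (ac + bd)² + (ad − bc)²:
  41 · 97 = 3977: from (4² + 5²)(4² + 9²), take (4·4 − 5·9, 4·9 + 5·4) = (16 − 45, 36 + 20) = (-29, 56); dropping signs (only squares matter) gives (29, 56); check 29² + 56² = 841 + 3136 = 3977 ✓.
  Scale by k = 3: (3·29, 3·56) = (87, 168).
Step 4: Order so x ≤ y and verify: 87² + 168² = 7569 + 28224 = 35793 = n. ✓

n = 35793 = 87² + 168² (one valid representation with x ≤ y).


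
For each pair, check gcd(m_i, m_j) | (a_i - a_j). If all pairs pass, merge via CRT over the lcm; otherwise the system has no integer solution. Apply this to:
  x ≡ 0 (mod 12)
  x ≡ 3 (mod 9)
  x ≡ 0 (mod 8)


Moduli 12, 9, 8 are not pairwise coprime, so CRT works modulo lcm(m_i) when all pairwise compatibility conditions hold.
Pairwise compatibility: gcd(m_i, m_j) must divide a_i - a_j for every pair.
Merge one congruence at a time:
  Start: x ≡ 0 (mod 12).
  Combine with x ≡ 3 (mod 9): gcd(12, 9) = 3; 3 - 0 = 3, which IS divisible by 3, so compatible.
    Write x = 0 + 12·t and substitute into x ≡ 3 (mod 9): 12·t ≡ 3 − 0 = 3 (mod 9).
    Divide the congruence (and modulus) by g = 3: 4·t ≡ 1 (mod 3).
    Reduce coefficients mod 3: 1·t ≡ 1 (mod 3).
    So t ≡ 1 (mod 3).
    Then x = 0 + 12·1 = 12, valid modulo lcm(12, 9) = 36: x ≡ 12 (mod 36).
  Combine with x ≡ 0 (mod 8): gcd(36, 8) = 4; 0 - 12 = -12, which IS divisible by 4, so compatible.
    Write x = 12 + 36·t and substitute into x ≡ 0 (mod 8): 36·t ≡ 0 − 12 = -12 (mod 8).
    Divide the congruence (and modulus) by g = 4: 9·t ≡ -3 (mod 2).
    Reduce coefficients mod 2: 1·t ≡ 1 (mod 2).
    So t ≡ 1 (mod 2).
    Then x = 12 + 36·1 = 48, valid modulo lcm(36, 8) = 72: x ≡ 48 (mod 72).
Verify: 48 mod 12 = 0, 48 mod 9 = 3, 48 mod 8 = 0.

x ≡ 48 (mod 72).


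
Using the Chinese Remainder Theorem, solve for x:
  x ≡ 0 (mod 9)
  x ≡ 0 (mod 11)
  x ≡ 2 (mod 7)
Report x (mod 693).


Moduli 9, 11, 7 are pairwise coprime; by CRT there is a unique solution modulo M = 9 · 11 · 7 = 693.
Solve pairwise, accumulating the modulus:
  Start with x ≡ 0 (mod 9).
  Combine with x ≡ 0 (mod 11): since gcd(9, 11) = 1, we get a unique residue mod 99.
    Write x = 0 + 9·t and substitute into x ≡ 0 (mod 11): 9·t ≡ 0 − 0 = 0 (mod 11).
    The inverse of 9 mod 11 is 5 (since 9·5 = 45 = 4·11 + 1), so t ≡ 5·0 = 0 ≡ 0 (mod 11).
    Then x = 0 + 9·0 = 0, valid modulo lcm(9, 11) = 99: x ≡ 0 (mod 99).
  Combine with x ≡ 2 (mod 7): since gcd(99, 7) = 1, we get a unique residue mod 693.
    Write x = 0 + 99·t and substitute into x ≡ 2 (mod 7): 99·t ≡ 2 − 0 = 2 (mod 7).
    Reduce coefficients mod 7: 1·t ≡ 2 (mod 7).
    So t ≡ 2 (mod 7).
    Then x = 0 + 99·2 = 198, valid modulo lcm(99, 7) = 693: x ≡ 198 (mod 693).
Verify: 198 mod 9 = 0 ✓, 198 mod 11 = 0 ✓, 198 mod 7 = 2 ✓.

x ≡ 198 (mod 693).


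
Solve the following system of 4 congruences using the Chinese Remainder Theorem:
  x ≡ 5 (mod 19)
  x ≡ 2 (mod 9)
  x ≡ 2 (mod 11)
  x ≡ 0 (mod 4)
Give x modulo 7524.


Product of moduli M = 19 · 9 · 11 · 4 = 7524.
Merge one congruence at a time:
  Start: x ≡ 5 (mod 19).
  Combine with x ≡ 2 (mod 9); new modulus lcm = 171.
    Write x = 5 + 19·t and substitute into x ≡ 2 (mod 9): 19·t ≡ 2 − 5 = -3 (mod 9).
    Reduce coefficients mod 9: 1·t ≡ 6 (mod 9).
    So t ≡ 6 (mod 9).
    Then x = 5 + 19·6 = 119, valid modulo lcm(19, 9) = 171: x ≡ 119 (mod 171).
  Combine with x ≡ 2 (mod 11); new modulus lcm = 1881.
    Write x = 119 + 171·t and substitute into x ≡ 2 (mod 11): 171·t ≡ 2 − 119 = -117 (mod 11).
    Reduce coefficients mod 11: 6·t ≡ 4 (mod 11).
    The inverse of 6 mod 11 is 2 (since 6·2 = 12 = 1·11 + 1), so t ≡ 2·4 = 8 ≡ 8 (mod 11).
    Then x = 119 + 171·8 = 1487, valid modulo lcm(171, 11) = 1881: x ≡ 1487 (mod 1881).
  Combine with x ≡ 0 (mod 4); new modulus lcm = 7524.
    Write x = 1487 + 1881·t and substitute into x ≡ 0 (mod 4): 1881·t ≡ 0 − 1487 = -1487 (mod 4).
    Reduce coefficients mod 4: 1·t ≡ 1 (mod 4).
    So t ≡ 1 (mod 4).
    Then x = 1487 + 1881·1 = 3368, valid modulo lcm(1881, 4) = 7524: x ≡ 3368 (mod 7524).
Verify against each original: 3368 mod 19 = 5, 3368 mod 9 = 2, 3368 mod 11 = 2, 3368 mod 4 = 0.

x ≡ 3368 (mod 7524).


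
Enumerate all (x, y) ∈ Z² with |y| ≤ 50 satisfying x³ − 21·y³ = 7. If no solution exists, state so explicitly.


The equation is x³ - 21y³ = 7. For fixed y, x³ = 21·y³ + 7, so a solution requires the RHS to be a perfect cube.
Strategy: iterate y from -50 to 50, compute RHS = 21·y³ + 7, and check whether it is a (positive or negative) perfect cube.
Check small values of y:
  y = 0: RHS = 7 is not a perfect cube.
  y = 1: RHS = 28 is not a perfect cube.
  y = -1: RHS = -14 is not a perfect cube.
  y = 2: RHS = 175 is not a perfect cube.
  y = -2: RHS = -161 is not a perfect cube.
  y = 3: RHS = 574 is not a perfect cube.
  y = -3: RHS = -560 is not a perfect cube.
Continuing the search up to |y| = 50 finds no solutions either.
No (x, y) in the scanned range satisfies the equation.

No integer solutions with |y| ≤ 50.


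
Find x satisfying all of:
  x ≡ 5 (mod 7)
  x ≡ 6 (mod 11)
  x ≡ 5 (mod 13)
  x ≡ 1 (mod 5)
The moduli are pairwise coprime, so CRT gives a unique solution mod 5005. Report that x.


Product of moduli M = 7 · 11 · 13 · 5 = 5005.
Merge one congruence at a time:
  Start: x ≡ 5 (mod 7).
  Combine with x ≡ 6 (mod 11); new modulus lcm = 77.
    Write x = 5 + 7·t and substitute into x ≡ 6 (mod 11): 7·t ≡ 6 − 5 = 1 (mod 11).
    The inverse of 7 mod 11 is 8 (since 7·8 = 56 = 5·11 + 1), so t ≡ 8·1 = 8 ≡ 8 (mod 11).
    Then x = 5 + 7·8 = 61, valid modulo lcm(7, 11) = 77: x ≡ 61 (mod 77).
  Combine with x ≡ 5 (mod 13); new modulus lcm = 1001.
    Write x = 61 + 77·t and substitute into x ≡ 5 (mod 13): 77·t ≡ 5 − 61 = -56 (mod 13).
    Reduce coefficients mod 13: 12·t ≡ 9 (mod 13).
    The inverse of 12 mod 13 is 12 (since 12·12 = 144 = 11·13 + 1), so t ≡ 12·9 = 108 ≡ 4 (mod 13).
    Then x = 61 + 77·4 = 369, valid modulo lcm(77, 13) = 1001: x ≡ 369 (mod 1001).
  Combine with x ≡ 1 (mod 5); new modulus lcm = 5005.
    Write x = 369 + 1001·t and substitute into x ≡ 1 (mod 5): 1001·t ≡ 1 − 369 = -368 (mod 5).
    Reduce coefficients mod 5: 1·t ≡ 2 (mod 5).
    So t ≡ 2 (mod 5).
    Then x = 369 + 1001·2 = 2371, valid modulo lcm(1001, 5) = 5005: x ≡ 2371 (mod 5005).
Verify against each original: 2371 mod 7 = 5, 2371 mod 11 = 6, 2371 mod 13 = 5, 2371 mod 5 = 1.

x ≡ 2371 (mod 5005).


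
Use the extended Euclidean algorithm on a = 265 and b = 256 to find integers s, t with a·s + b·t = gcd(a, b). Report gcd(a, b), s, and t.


Euclidean algorithm on (265, 256) — divide until remainder is 0:
  265 = 1 · 256 + 9
  256 = 28 · 9 + 4
  9 = 2 · 4 + 1
  4 = 4 · 1 + 0
gcd(265, 256) = 1.
Track Bezout coefficients alongside the remainders: start with r₀ = 265 = a·1 + b·0 (s = 1, t = 0) and r₁ = 256 = a·0 + b·1 (s = 0, t = 1); each new remainder r_{k+1} = r_{k-1} − q_k·r_k inherits s_{k+1} = s_{k-1} − q_k·s_k, t_{k+1} = t_{k-1} − q_k·t_k, so r_k = a·s_k + b·t_k at every step:
  q = 1: r = 9, s = 1 − 1·0 = 1, t = 0 − 1·1 = -1  (check: 265·1 + 256·(-1) = 9)
  q = 28: r = 4, s = 0 − 28·1 = -28, t = 1 − 28·(-1) = 29  (check: 265·(-28) + 256·29 = 4)
  q = 2: r = 1, s = 1 − 2·(-28) = 57, t = -1 − 2·29 = -59  (check: 265·57 + 256·(-59) = 1)
The row with r = 1 (the gcd) gives the Bezout coefficients s = 57, t = -59.
Result: 265 · (57) + 256 · (-59) = 1.

gcd(265, 256) = 1; s = 57, t = -59 (check: 265·57 + 256·(-59) = 1).


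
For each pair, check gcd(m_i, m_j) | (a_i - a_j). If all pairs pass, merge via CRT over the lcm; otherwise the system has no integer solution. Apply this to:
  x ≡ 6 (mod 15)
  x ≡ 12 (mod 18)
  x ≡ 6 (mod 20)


Moduli 15, 18, 20 are not pairwise coprime, so CRT works modulo lcm(m_i) when all pairwise compatibility conditions hold.
Pairwise compatibility: gcd(m_i, m_j) must divide a_i - a_j for every pair.
Merge one congruence at a time:
  Start: x ≡ 6 (mod 15).
  Combine with x ≡ 12 (mod 18): gcd(15, 18) = 3; 12 - 6 = 6, which IS divisible by 3, so compatible.
    Write x = 6 + 15·t and substitute into x ≡ 12 (mod 18): 15·t ≡ 12 − 6 = 6 (mod 18).
    Divide the congruence (and modulus) by g = 3: 5·t ≡ 2 (mod 6).
    The inverse of 5 mod 6 is 5 (since 5·5 = 25 = 4·6 + 1), so t ≡ 5·2 = 10 ≡ 4 (mod 6).
    Then x = 6 + 15·4 = 66, valid modulo lcm(15, 18) = 90: x ≡ 66 (mod 90).
  Combine with x ≡ 6 (mod 20): gcd(90, 20) = 10; 6 - 66 = -60, which IS divisible by 10, so compatible.
    Write x = 66 + 90·t and substitute into x ≡ 6 (mod 20): 90·t ≡ 6 − 66 = -60 (mod 20).
    Divide the congruence (and modulus) by g = 10: 9·t ≡ -6 (mod 2).
    Reduce coefficients mod 2: 1·t ≡ 0 (mod 2).
    So t ≡ 0 (mod 2).
    Then x = 66 + 90·0 = 66, valid modulo lcm(90, 20) = 180: x ≡ 66 (mod 180).
Verify: 66 mod 15 = 6, 66 mod 18 = 12, 66 mod 20 = 6.

x ≡ 66 (mod 180).


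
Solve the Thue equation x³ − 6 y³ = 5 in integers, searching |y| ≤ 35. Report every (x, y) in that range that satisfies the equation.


The equation is x³ - 6y³ = 5. For fixed y, x³ = 6·y³ + 5, so a solution requires the RHS to be a perfect cube.
Strategy: iterate y from -35 to 35, compute RHS = 6·y³ + 5, and check whether it is a (positive or negative) perfect cube.
Check small values of y:
  y = 0: RHS = 5 is not a perfect cube.
  y = 1: RHS = 11 is not a perfect cube.
  y = -1: RHS = -1 = (-1)³ ⇒ x = -1 works.
  y = 2: RHS = 53 is not a perfect cube.
  y = -2: RHS = -43 is not a perfect cube.
  y = 3: RHS = 167 is not a perfect cube.
  y = -3: RHS = -157 is not a perfect cube.
Continuing the search up to |y| = 35 finds no further solutions beyond those listed.
Collected solutions: (-1, -1).

Solutions (with |y| ≤ 35): (-1, -1).


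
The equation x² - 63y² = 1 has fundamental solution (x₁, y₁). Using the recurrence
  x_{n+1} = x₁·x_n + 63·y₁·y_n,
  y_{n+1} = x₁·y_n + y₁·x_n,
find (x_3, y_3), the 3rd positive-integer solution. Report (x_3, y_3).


Step 1: Find the fundamental solution (x₁, y₁) of x² - 63y² = 1.
  Expand √63 as a continued fraction. a₀ = ⌊√63⌋ = 7; iterate m_{k+1} = d_k·a_k − m_k, d_{k+1} = (63 − m_{k+1}²)/d_k, a_{k+1} = ⌊(a₀ + m_{k+1})/d_{k+1}⌋ (starting m₀ = 0, d₀ = 1), with convergents p_k = a_k·p_{k-1} + p_{k-2}, q_k = a_k·q_{k-1} + q_{k-2} (p₋₁ = 1, q₋₁ = 0):
  k = 0: a₀ = 7; p₀/q₀ = 7/1; p₀² − 63·q₀² = 49 − 63 = -14.
  k = 1: m = 7, d = 14, a = ⌊(7 + 7)/14⌋ = 1; p/q = (1·7 + 1)/(1·1 + 0) = 8/1; p² − 63·q² = 64 − 63 = 1.
  The first convergent with p² − 63·q² = 1 gives the fundamental solution (x₁, y₁) = (8, 1).
Step 2: Apply the recurrence (x_{n+1}, y_{n+1}) = (x₁x_n + 63y₁y_n, x₁y_n + y₁x_n) repeatedly.
  From (x_1, y_1) = (8, 1): x_2 = 8·8 + 63·1·1 = 127; y_2 = 8·1 + 1·8 = 16.
  From (x_2, y_2) = (127, 16): x_3 = 8·127 + 63·1·16 = 2024; y_3 = 8·16 + 1·127 = 255.
Step 3: Verify x_3² - 63·y_3² = 4096576 - 4096575 = 1 (should be 1). ✓

(x_1, y_1) = (8, 1); (x_3, y_3) = (2024, 255).


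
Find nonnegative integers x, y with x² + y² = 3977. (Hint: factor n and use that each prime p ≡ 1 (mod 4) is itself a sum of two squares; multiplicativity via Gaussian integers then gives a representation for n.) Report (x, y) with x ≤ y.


Step 1: Factor n = 3977 = 41 · 97.
Step 2: Check the mod-4 condition on each prime factor: 41 ≡ 1 (mod 4), exponent 1; 97 ≡ 1 (mod 4), exponent 1.
All primes ≡ 3 (mod 4) appear to even exponent (or don't appear), so by the two-squares theorem n IS expressible as a sum of two squares.
Step 3: Build a representation. Here n = 41 · 97 is a product of primes ≡ 1 (mod 4). Each prime p ≡ 1 (mod 4) is itself a sum of two squares; find a² by testing p − a² for a perfect square:
  41: 41 − 1² = 40, 41 − 2² = 37, 41 − 3² = 32, 41 − 4² = 25 = 5² ⇒ 41 = 4² + 5².
  97: 97 − 1² = 96, 97 − 2² = 93, 97 − 3² = 88, 97 − 4² = 81 = 9² ⇒ 97 = 4² + 9².
  Combine using the Brahmagupta–Fibonacci identity (a² + b²)(c² + d²) = (ac − bd)² + (ad + bc)² = (ac + bd)² + (ad − bc)²:
  41 · 97 = 3977: from (4² + 5²)(4² + 9²), take (4·4 − 5·9, 4·9 + 5·4) = (16 − 45, 36 + 20) = (-29, 56); dropping signs (only squares matter) gives (29, 56); check 29² + 56² = 841 + 3136 = 3977 ✓.
Step 4: Order so x ≤ y and verify: 29² + 56² = 841 + 3136 = 3977 = n. ✓

n = 3977 = 29² + 56² (one valid representation with x ≤ y).


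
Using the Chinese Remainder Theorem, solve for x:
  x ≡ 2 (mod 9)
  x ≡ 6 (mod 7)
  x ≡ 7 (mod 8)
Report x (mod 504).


Moduli 9, 7, 8 are pairwise coprime; by CRT there is a unique solution modulo M = 9 · 7 · 8 = 504.
Solve pairwise, accumulating the modulus:
  Start with x ≡ 2 (mod 9).
  Combine with x ≡ 6 (mod 7): since gcd(9, 7) = 1, we get a unique residue mod 63.
    Write x = 2 + 9·t and substitute into x ≡ 6 (mod 7): 9·t ≡ 6 − 2 = 4 (mod 7).
    Reduce coefficients mod 7: 2·t ≡ 4 (mod 7).
    The inverse of 2 mod 7 is 4 (since 2·4 = 8 = 1·7 + 1), so t ≡ 4·4 = 16 ≡ 2 (mod 7).
    Then x = 2 + 9·2 = 20, valid modulo lcm(9, 7) = 63: x ≡ 20 (mod 63).
  Combine with x ≡ 7 (mod 8): since gcd(63, 8) = 1, we get a unique residue mod 504.
    Write x = 20 + 63·t and substitute into x ≡ 7 (mod 8): 63·t ≡ 7 − 20 = -13 (mod 8).
    Reduce coefficients mod 8: 7·t ≡ 3 (mod 8).
    The inverse of 7 mod 8 is 7 (since 7·7 = 49 = 6·8 + 1), so t ≡ 7·3 = 21 ≡ 5 (mod 8).
    Then x = 20 + 63·5 = 335, valid modulo lcm(63, 8) = 504: x ≡ 335 (mod 504).
Verify: 335 mod 9 = 2 ✓, 335 mod 7 = 6 ✓, 335 mod 8 = 7 ✓.

x ≡ 335 (mod 504).


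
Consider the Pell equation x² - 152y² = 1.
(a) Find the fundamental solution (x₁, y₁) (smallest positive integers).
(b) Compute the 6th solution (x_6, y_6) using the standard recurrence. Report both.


Step 1: Find the fundamental solution (x₁, y₁) of x² - 152y² = 1.
  Expand √152 as a continued fraction. a₀ = ⌊√152⌋ = 12; iterate m_{k+1} = d_k·a_k − m_k, d_{k+1} = (152 − m_{k+1}²)/d_k, a_{k+1} = ⌊(a₀ + m_{k+1})/d_{k+1}⌋ (starting m₀ = 0, d₀ = 1), with convergents p_k = a_k·p_{k-1} + p_{k-2}, q_k = a_k·q_{k-1} + q_{k-2} (p₋₁ = 1, q₋₁ = 0):
  k = 0: a₀ = 12; p₀/q₀ = 12/1; p₀² − 152·q₀² = 144 − 152 = -8.
  k = 1: m = 12, d = 8, a = ⌊(12 + 12)/8⌋ = 3; p/q = (3·12 + 1)/(3·1 + 0) = 37/3; p² − 152·q² = 1369 − 1368 = 1.
  The first convergent with p² − 152·q² = 1 gives the fundamental solution (x₁, y₁) = (37, 3).
Step 2: Apply the recurrence (x_{n+1}, y_{n+1}) = (x₁x_n + 152y₁y_n, x₁y_n + y₁x_n) repeatedly.
  From (x_1, y_1) = (37, 3): x_2 = 37·37 + 152·3·3 = 2737; y_2 = 37·3 + 3·37 = 222.
  From (x_2, y_2) = (2737, 222): x_3 = 37·2737 + 152·3·222 = 202501; y_3 = 37·222 + 3·2737 = 16425.
  From (x_3, y_3) = (202501, 16425): x_4 = 37·202501 + 152·3·16425 = 14982337; y_4 = 37·16425 + 3·202501 = 1215228.
  From (x_4, y_4) = (14982337, 1215228): x_5 = 37·14982337 + 152·3·1215228 = 1108490437; y_5 = 37·1215228 + 3·14982337 = 89910447.
  From (x_5, y_5) = (1108490437, 89910447): x_6 = 37·1108490437 + 152·3·89910447 = 82013310001; y_6 = 37·89910447 + 3·1108490437 = 6652157850.
Step 3: Verify x_6² - 152·y_6² = 6726183017320126620001 - 6726183017320126620000 = 1 (should be 1). ✓

(x_1, y_1) = (37, 3); (x_6, y_6) = (82013310001, 6652157850).


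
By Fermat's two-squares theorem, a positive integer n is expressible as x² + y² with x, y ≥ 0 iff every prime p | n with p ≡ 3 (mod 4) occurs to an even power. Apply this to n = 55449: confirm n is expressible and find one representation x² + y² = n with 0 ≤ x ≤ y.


Step 1: Factor n = 55449 = 3^2 · 61 · 101.
Step 2: Check the mod-4 condition on each prime factor: 3 ≡ 3 (mod 4), exponent 2 (must be even); 61 ≡ 1 (mod 4), exponent 1; 101 ≡ 1 (mod 4), exponent 1.
All primes ≡ 3 (mod 4) appear to even exponent (or don't appear), so by the two-squares theorem n IS expressible as a sum of two squares.
Step 3: Build a representation. Group n = k² · m with k = 3 and m = 61 · 101 = 6161 (a product of primes ≡ 1 (mod 4)); a representation of m scales to one of n via (k·x)² + (k·y)² = k²(x² + y²). Each prime p ≡ 1 (mod 4) is itself a sum of two squares; find a² by testing p − a² for a perfect square:
  61: 61 − 1² = 60, 61 − 2² = 57, 61 − 3² = 52, 61 − 4² = 45, 61 − 5² = 36 = 6² ⇒ 61 = 5² + 6².
  101: 101 − 1² = 100 = 10² ⇒ 101 = 1² + 10².
  Combine using the Brahmagupta–Fibonacci identity (a² + b²)(c² + d²) = (ac − bd)² + (ad + bc)² = (ac + bd)² + (ad − bc)²:
  61 · 101 = 6161: from (5² + 6²)(1² + 10²), take (5·1 − 6·10, 5·10 + 6·1) = (5 − 60, 50 + 6) = (-55, 56); dropping signs (only squares matter) gives (55, 56); check 55² + 56² = 3025 + 3136 = 6161 ✓.
  Scale by k = 3: (3·55, 3·56) = (165, 168).
Step 4: Order so x ≤ y and verify: 165² + 168² = 27225 + 28224 = 55449 = n. ✓

n = 55449 = 165² + 168² (one valid representation with x ≤ y).


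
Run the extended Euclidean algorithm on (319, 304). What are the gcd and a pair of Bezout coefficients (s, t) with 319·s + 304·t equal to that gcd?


Euclidean algorithm on (319, 304) — divide until remainder is 0:
  319 = 1 · 304 + 15
  304 = 20 · 15 + 4
  15 = 3 · 4 + 3
  4 = 1 · 3 + 1
  3 = 3 · 1 + 0
gcd(319, 304) = 1.
Track Bezout coefficients alongside the remainders: start with r₀ = 319 = a·1 + b·0 (s = 1, t = 0) and r₁ = 304 = a·0 + b·1 (s = 0, t = 1); each new remainder r_{k+1} = r_{k-1} − q_k·r_k inherits s_{k+1} = s_{k-1} − q_k·s_k, t_{k+1} = t_{k-1} − q_k·t_k, so r_k = a·s_k + b·t_k at every step:
  q = 1: r = 15, s = 1 − 1·0 = 1, t = 0 − 1·1 = -1  (check: 319·1 + 304·(-1) = 15)
  q = 20: r = 4, s = 0 − 20·1 = -20, t = 1 − 20·(-1) = 21  (check: 319·(-20) + 304·21 = 4)
  q = 3: r = 3, s = 1 − 3·(-20) = 61, t = -1 − 3·21 = -64  (check: 319·61 + 304·(-64) = 3)
  q = 1: r = 1, s = -20 − 1·61 = -81, t = 21 − 1·(-64) = 85  (check: 319·(-81) + 304·85 = 1)
The row with r = 1 (the gcd) gives the Bezout coefficients s = -81, t = 85.
Result: 319 · (-81) + 304 · (85) = 1.

gcd(319, 304) = 1; s = -81, t = 85 (check: 319·(-81) + 304·85 = 1).


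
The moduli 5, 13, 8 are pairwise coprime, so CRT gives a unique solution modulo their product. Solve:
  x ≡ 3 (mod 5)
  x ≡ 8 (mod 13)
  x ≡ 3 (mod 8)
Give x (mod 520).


Moduli 5, 13, 8 are pairwise coprime; by CRT there is a unique solution modulo M = 5 · 13 · 8 = 520.
Solve pairwise, accumulating the modulus:
  Start with x ≡ 3 (mod 5).
  Combine with x ≡ 8 (mod 13): since gcd(5, 13) = 1, we get a unique residue mod 65.
    Write x = 3 + 5·t and substitute into x ≡ 8 (mod 13): 5·t ≡ 8 − 3 = 5 (mod 13).
    The inverse of 5 mod 13 is 8 (since 5·8 = 40 = 3·13 + 1), so t ≡ 8·5 = 40 ≡ 1 (mod 13).
    Then x = 3 + 5·1 = 8, valid modulo lcm(5, 13) = 65: x ≡ 8 (mod 65).
  Combine with x ≡ 3 (mod 8): since gcd(65, 8) = 1, we get a unique residue mod 520.
    Write x = 8 + 65·t and substitute into x ≡ 3 (mod 8): 65·t ≡ 3 − 8 = -5 (mod 8).
    Reduce coefficients mod 8: 1·t ≡ 3 (mod 8).
    So t ≡ 3 (mod 8).
    Then x = 8 + 65·3 = 203, valid modulo lcm(65, 8) = 520: x ≡ 203 (mod 520).
Verify: 203 mod 5 = 3 ✓, 203 mod 13 = 8 ✓, 203 mod 8 = 3 ✓.

x ≡ 203 (mod 520).


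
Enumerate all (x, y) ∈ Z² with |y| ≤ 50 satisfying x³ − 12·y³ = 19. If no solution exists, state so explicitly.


The equation is x³ - 12y³ = 19. For fixed y, x³ = 12·y³ + 19, so a solution requires the RHS to be a perfect cube.
Strategy: iterate y from -50 to 50, compute RHS = 12·y³ + 19, and check whether it is a (positive or negative) perfect cube.
Check small values of y:
  y = 0: RHS = 19 is not a perfect cube.
  y = 1: RHS = 31 is not a perfect cube.
  y = -1: RHS = 7 is not a perfect cube.
  y = 2: RHS = 115 is not a perfect cube.
  y = -2: RHS = -77 is not a perfect cube.
  y = 3: RHS = 343 = (7)³ ⇒ x = 7 works.
  y = -3: RHS = -305 is not a perfect cube.
Continuing the search up to |y| = 50 finds no further solutions beyond those listed.
Collected solutions: (7, 3).

Solutions (with |y| ≤ 50): (7, 3).


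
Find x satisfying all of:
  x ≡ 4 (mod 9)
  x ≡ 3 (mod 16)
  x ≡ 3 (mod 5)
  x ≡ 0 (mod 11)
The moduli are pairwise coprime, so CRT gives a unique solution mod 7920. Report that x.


Product of moduli M = 9 · 16 · 5 · 11 = 7920.
Merge one congruence at a time:
  Start: x ≡ 4 (mod 9).
  Combine with x ≡ 3 (mod 16); new modulus lcm = 144.
    Write x = 4 + 9·t and substitute into x ≡ 3 (mod 16): 9·t ≡ 3 − 4 = -1 (mod 16).
    Reduce coefficients mod 16: 9·t ≡ 15 (mod 16).
    The inverse of 9 mod 16 is 9 (since 9·9 = 81 = 5·16 + 1), so t ≡ 9·15 = 135 ≡ 7 (mod 16).
    Then x = 4 + 9·7 = 67, valid modulo lcm(9, 16) = 144: x ≡ 67 (mod 144).
  Combine with x ≡ 3 (mod 5); new modulus lcm = 720.
    Write x = 67 + 144·t and substitute into x ≡ 3 (mod 5): 144·t ≡ 3 − 67 = -64 (mod 5).
    Reduce coefficients mod 5: 4·t ≡ 1 (mod 5).
    The inverse of 4 mod 5 is 4 (since 4·4 = 16 = 3·5 + 1), so t ≡ 4·1 = 4 ≡ 4 (mod 5).
    Then x = 67 + 144·4 = 643, valid modulo lcm(144, 5) = 720: x ≡ 643 (mod 720).
  Combine with x ≡ 0 (mod 11); new modulus lcm = 7920.
    Write x = 643 + 720·t and substitute into x ≡ 0 (mod 11): 720·t ≡ 0 − 643 = -643 (mod 11).
    Reduce coefficients mod 11: 5·t ≡ 6 (mod 11).
    The inverse of 5 mod 11 is 9 (since 5·9 = 45 = 4·11 + 1), so t ≡ 9·6 = 54 ≡ 10 (mod 11).
    Then x = 643 + 720·10 = 7843, valid modulo lcm(720, 11) = 7920: x ≡ 7843 (mod 7920).
Verify against each original: 7843 mod 9 = 4, 7843 mod 16 = 3, 7843 mod 5 = 3, 7843 mod 11 = 0.

x ≡ 7843 (mod 7920).


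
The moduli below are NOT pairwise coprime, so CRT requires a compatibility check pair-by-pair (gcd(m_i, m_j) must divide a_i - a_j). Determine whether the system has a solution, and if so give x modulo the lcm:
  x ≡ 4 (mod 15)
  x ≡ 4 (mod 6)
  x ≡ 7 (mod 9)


Moduli 15, 6, 9 are not pairwise coprime, so CRT works modulo lcm(m_i) when all pairwise compatibility conditions hold.
Pairwise compatibility: gcd(m_i, m_j) must divide a_i - a_j for every pair.
Merge one congruence at a time:
  Start: x ≡ 4 (mod 15).
  Combine with x ≡ 4 (mod 6): gcd(15, 6) = 3; 4 - 4 = 0, which IS divisible by 3, so compatible.
    Write x = 4 + 15·t and substitute into x ≡ 4 (mod 6): 15·t ≡ 4 − 4 = 0 (mod 6).
    Divide the congruence (and modulus) by g = 3: 5·t ≡ 0 (mod 2).
    Reduce coefficients mod 2: 1·t ≡ 0 (mod 2).
    So t ≡ 0 (mod 2).
    Then x = 4 + 15·0 = 4, valid modulo lcm(15, 6) = 30: x ≡ 4 (mod 30).
  Combine with x ≡ 7 (mod 9): gcd(30, 9) = 3; 7 - 4 = 3, which IS divisible by 3, so compatible.
    Write x = 4 + 30·t and substitute into x ≡ 7 (mod 9): 30·t ≡ 7 − 4 = 3 (mod 9).
    Divide the congruence (and modulus) by g = 3: 10·t ≡ 1 (mod 3).
    Reduce coefficients mod 3: 1·t ≡ 1 (mod 3).
    So t ≡ 1 (mod 3).
    Then x = 4 + 30·1 = 34, valid modulo lcm(30, 9) = 90: x ≡ 34 (mod 90).
Verify: 34 mod 15 = 4, 34 mod 6 = 4, 34 mod 9 = 7.

x ≡ 34 (mod 90).


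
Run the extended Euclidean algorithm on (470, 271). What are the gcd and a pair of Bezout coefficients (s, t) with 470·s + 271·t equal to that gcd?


Euclidean algorithm on (470, 271) — divide until remainder is 0:
  470 = 1 · 271 + 199
  271 = 1 · 199 + 72
  199 = 2 · 72 + 55
  72 = 1 · 55 + 17
  55 = 3 · 17 + 4
  17 = 4 · 4 + 1
  4 = 4 · 1 + 0
gcd(470, 271) = 1.
Track Bezout coefficients alongside the remainders: start with r₀ = 470 = a·1 + b·0 (s = 1, t = 0) and r₁ = 271 = a·0 + b·1 (s = 0, t = 1); each new remainder r_{k+1} = r_{k-1} − q_k·r_k inherits s_{k+1} = s_{k-1} − q_k·s_k, t_{k+1} = t_{k-1} − q_k·t_k, so r_k = a·s_k + b·t_k at every step:
  q = 1: r = 199, s = 1 − 1·0 = 1, t = 0 − 1·1 = -1  (check: 470·1 + 271·(-1) = 199)
  q = 1: r = 72, s = 0 − 1·1 = -1, t = 1 − 1·(-1) = 2  (check: 470·(-1) + 271·2 = 72)
  q = 2: r = 55, s = 1 − 2·(-1) = 3, t = -1 − 2·2 = -5  (check: 470·3 + 271·(-5) = 55)
  q = 1: r = 17, s = -1 − 1·3 = -4, t = 2 − 1·(-5) = 7  (check: 470·(-4) + 271·7 = 17)
  q = 3: r = 4, s = 3 − 3·(-4) = 15, t = -5 − 3·7 = -26  (check: 470·15 + 271·(-26) = 4)
  q = 4: r = 1, s = -4 − 4·15 = -64, t = 7 − 4·(-26) = 111  (check: 470·(-64) + 271·111 = 1)
The row with r = 1 (the gcd) gives the Bezout coefficients s = -64, t = 111.
Result: 470 · (-64) + 271 · (111) = 1.

gcd(470, 271) = 1; s = -64, t = 111 (check: 470·(-64) + 271·111 = 1).


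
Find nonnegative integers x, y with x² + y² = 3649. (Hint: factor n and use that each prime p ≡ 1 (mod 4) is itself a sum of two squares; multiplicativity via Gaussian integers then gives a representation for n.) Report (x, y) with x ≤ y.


Step 1: Factor n = 3649 = 41 · 89.
Step 2: Check the mod-4 condition on each prime factor: 41 ≡ 1 (mod 4), exponent 1; 89 ≡ 1 (mod 4), exponent 1.
All primes ≡ 3 (mod 4) appear to even exponent (or don't appear), so by the two-squares theorem n IS expressible as a sum of two squares.
Step 3: Build a representation. Here n = 41 · 89 is a product of primes ≡ 1 (mod 4). Each prime p ≡ 1 (mod 4) is itself a sum of two squares; find a² by testing p − a² for a perfect square:
  41: 41 − 1² = 40, 41 − 2² = 37, 41 − 3² = 32, 41 − 4² = 25 = 5² ⇒ 41 = 4² + 5².
  89: 89 − 1² = 88, 89 − 2² = 85, 89 − 3² = 80, 89 − 4² = 73, 89 − 5² = 64 = 8² ⇒ 89 = 5² + 8².
  Combine using the Brahmagupta–Fibonacci identity (a² + b²)(c² + d²) = (ac − bd)² + (ad + bc)² = (ac + bd)² + (ad − bc)²:
  41 · 89 = 3649: from (4² + 5²)(5² + 8²), take (4·5 − 5·8, 4·8 + 5·5) = (20 − 40, 32 + 25) = (-20, 57); dropping signs (only squares matter) gives (20, 57); check 20² + 57² = 400 + 3249 = 3649 ✓.
Step 4: Order so x ≤ y and verify: 20² + 57² = 400 + 3249 = 3649 = n. ✓

n = 3649 = 20² + 57² (one valid representation with x ≤ y).


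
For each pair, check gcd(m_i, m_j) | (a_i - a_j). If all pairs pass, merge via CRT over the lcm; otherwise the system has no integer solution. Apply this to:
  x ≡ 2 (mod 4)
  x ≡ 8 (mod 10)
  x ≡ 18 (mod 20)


Moduli 4, 10, 20 are not pairwise coprime, so CRT works modulo lcm(m_i) when all pairwise compatibility conditions hold.
Pairwise compatibility: gcd(m_i, m_j) must divide a_i - a_j for every pair.
Merge one congruence at a time:
  Start: x ≡ 2 (mod 4).
  Combine with x ≡ 8 (mod 10): gcd(4, 10) = 2; 8 - 2 = 6, which IS divisible by 2, so compatible.
    Write x = 2 + 4·t and substitute into x ≡ 8 (mod 10): 4·t ≡ 8 − 2 = 6 (mod 10).
    Divide the congruence (and modulus) by g = 2: 2·t ≡ 3 (mod 5).
    The inverse of 2 mod 5 is 3 (since 2·3 = 6 = 1·5 + 1), so t ≡ 3·3 = 9 ≡ 4 (mod 5).
    Then x = 2 + 4·4 = 18, valid modulo lcm(4, 10) = 20: x ≡ 18 (mod 20).
  Combine with x ≡ 18 (mod 20): gcd(20, 20) = 20; 18 - 18 = 0, which IS divisible by 20, so compatible.
    Write x = 18 + 20·t and substitute into x ≡ 18 (mod 20): 20·t ≡ 18 − 18 = 0 (mod 20).
    Divide the congruence (and modulus) by g = 20: 1·t ≡ 0 (mod 1).
    Modulo 1 every t works; take t = 0.
    Then x = 18 + 20·0 = 18, valid modulo lcm(20, 20) = 20: x ≡ 18 (mod 20).
Verify: 18 mod 4 = 2, 18 mod 10 = 8, 18 mod 20 = 18.

x ≡ 18 (mod 20).


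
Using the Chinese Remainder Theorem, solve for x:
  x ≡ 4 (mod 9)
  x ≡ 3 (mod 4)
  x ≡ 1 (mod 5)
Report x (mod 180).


Moduli 9, 4, 5 are pairwise coprime; by CRT there is a unique solution modulo M = 9 · 4 · 5 = 180.
Solve pairwise, accumulating the modulus:
  Start with x ≡ 4 (mod 9).
  Combine with x ≡ 3 (mod 4): since gcd(9, 4) = 1, we get a unique residue mod 36.
    Write x = 4 + 9·t and substitute into x ≡ 3 (mod 4): 9·t ≡ 3 − 4 = -1 (mod 4).
    Reduce coefficients mod 4: 1·t ≡ 3 (mod 4).
    So t ≡ 3 (mod 4).
    Then x = 4 + 9·3 = 31, valid modulo lcm(9, 4) = 36: x ≡ 31 (mod 36).
  Combine with x ≡ 1 (mod 5): since gcd(36, 5) = 1, we get a unique residue mod 180.
    Write x = 31 + 36·t and substitute into x ≡ 1 (mod 5): 36·t ≡ 1 − 31 = -30 (mod 5).
    Reduce coefficients mod 5: 1·t ≡ 0 (mod 5).
    So t ≡ 0 (mod 5).
    Then x = 31 + 36·0 = 31, valid modulo lcm(36, 5) = 180: x ≡ 31 (mod 180).
Verify: 31 mod 9 = 4 ✓, 31 mod 4 = 3 ✓, 31 mod 5 = 1 ✓.

x ≡ 31 (mod 180).


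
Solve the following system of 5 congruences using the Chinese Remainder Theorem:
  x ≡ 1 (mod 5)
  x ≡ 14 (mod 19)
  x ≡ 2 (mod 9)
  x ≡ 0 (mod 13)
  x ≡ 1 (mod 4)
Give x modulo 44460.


Product of moduli M = 5 · 19 · 9 · 13 · 4 = 44460.
Merge one congruence at a time:
  Start: x ≡ 1 (mod 5).
  Combine with x ≡ 14 (mod 19); new modulus lcm = 95.
    Write x = 1 + 5·t and substitute into x ≡ 14 (mod 19): 5·t ≡ 14 − 1 = 13 (mod 19).
    The inverse of 5 mod 19 is 4 (since 5·4 = 20 = 1·19 + 1), so t ≡ 4·13 = 52 ≡ 14 (mod 19).
    Then x = 1 + 5·14 = 71, valid modulo lcm(5, 19) = 95: x ≡ 71 (mod 95).
  Combine with x ≡ 2 (mod 9); new modulus lcm = 855.
    Write x = 71 + 95·t and substitute into x ≡ 2 (mod 9): 95·t ≡ 2 − 71 = -69 (mod 9).
    Reduce coefficients mod 9: 5·t ≡ 3 (mod 9).
    The inverse of 5 mod 9 is 2 (since 5·2 = 10 = 1·9 + 1), so t ≡ 2·3 = 6 ≡ 6 (mod 9).
    Then x = 71 + 95·6 = 641, valid modulo lcm(95, 9) = 855: x ≡ 641 (mod 855).
  Combine with x ≡ 0 (mod 13); new modulus lcm = 11115.
    Write x = 641 + 855·t and substitute into x ≡ 0 (mod 13): 855·t ≡ 0 − 641 = -641 (mod 13).
    Reduce coefficients mod 13: 10·t ≡ 9 (mod 13).
    The inverse of 10 mod 13 is 4 (since 10·4 = 40 = 3·13 + 1), so t ≡ 4·9 = 36 ≡ 10 (mod 13).
    Then x = 641 + 855·10 = 9191, valid modulo lcm(855, 13) = 11115: x ≡ 9191 (mod 11115).
  Combine with x ≡ 1 (mod 4); new modulus lcm = 44460.
    Write x = 9191 + 11115·t and substitute into x ≡ 1 (mod 4): 11115·t ≡ 1 − 9191 = -9190 (mod 4).
    Reduce coefficients mod 4: 3·t ≡ 2 (mod 4).
    The inverse of 3 mod 4 is 3 (since 3·3 = 9 = 2·4 + 1), so t ≡ 3·2 = 6 ≡ 2 (mod 4).
    Then x = 9191 + 11115·2 = 31421, valid modulo lcm(11115, 4) = 44460: x ≡ 31421 (mod 44460).
Verify against each original: 31421 mod 5 = 1, 31421 mod 19 = 14, 31421 mod 9 = 2, 31421 mod 13 = 0, 31421 mod 4 = 1.

x ≡ 31421 (mod 44460).


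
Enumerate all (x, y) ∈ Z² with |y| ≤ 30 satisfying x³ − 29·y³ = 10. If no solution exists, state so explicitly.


The equation is x³ - 29y³ = 10. For fixed y, x³ = 29·y³ + 10, so a solution requires the RHS to be a perfect cube.
Strategy: iterate y from -30 to 30, compute RHS = 29·y³ + 10, and check whether it is a (positive or negative) perfect cube.
Check small values of y:
  y = 0: RHS = 10 is not a perfect cube.
  y = 1: RHS = 39 is not a perfect cube.
  y = -1: RHS = -19 is not a perfect cube.
  y = 2: RHS = 242 is not a perfect cube.
  y = -2: RHS = -222 is not a perfect cube.
  y = 3: RHS = 793 is not a perfect cube.
  y = -3: RHS = -773 is not a perfect cube.
Continuing the search up to |y| = 30 finds no solutions either.
No (x, y) in the scanned range satisfies the equation.

No integer solutions with |y| ≤ 30.


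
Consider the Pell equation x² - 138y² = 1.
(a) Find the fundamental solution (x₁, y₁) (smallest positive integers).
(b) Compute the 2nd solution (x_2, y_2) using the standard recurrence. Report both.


Step 1: Find the fundamental solution (x₁, y₁) of x² - 138y² = 1.
  Expand √138 as a continued fraction. a₀ = ⌊√138⌋ = 11; iterate m_{k+1} = d_k·a_k − m_k, d_{k+1} = (138 − m_{k+1}²)/d_k, a_{k+1} = ⌊(a₀ + m_{k+1})/d_{k+1}⌋ (starting m₀ = 0, d₀ = 1), with convergents p_k = a_k·p_{k-1} + p_{k-2}, q_k = a_k·q_{k-1} + q_{k-2} (p₋₁ = 1, q₋₁ = 0):
  k = 0: a₀ = 11; p₀/q₀ = 11/1; p₀² − 138·q₀² = 121 − 138 = -17.
  k = 1: m = 11, d = 17, a = ⌊(11 + 11)/17⌋ = 1; p/q = (1·11 + 1)/(1·1 + 0) = 12/1; p² − 138·q² = 144 − 138 = 6.
  k = 2: m = 6, d = 6, a = ⌊(11 + 6)/6⌋ = 2; p/q = (2·12 + 11)/(2·1 + 1) = 35/3; p² − 138·q² = 1225 − 1242 = -17.
  k = 3: m = 6, d = 17, a = ⌊(11 + 6)/17⌋ = 1; p/q = (1·35 + 12)/(1·3 + 1) = 47/4; p² − 138·q² = 2209 − 2208 = 1.
  The first convergent with p² − 138·q² = 1 gives the fundamental solution (x₁, y₁) = (47, 4).
Step 2: Apply the recurrence (x_{n+1}, y_{n+1}) = (x₁x_n + 138y₁y_n, x₁y_n + y₁x_n) repeatedly.
  From (x_1, y_1) = (47, 4): x_2 = 47·47 + 138·4·4 = 4417; y_2 = 47·4 + 4·47 = 376.
Step 3: Verify x_2² - 138·y_2² = 19509889 - 19509888 = 1 (should be 1). ✓

(x_1, y_1) = (47, 4); (x_2, y_2) = (4417, 376).


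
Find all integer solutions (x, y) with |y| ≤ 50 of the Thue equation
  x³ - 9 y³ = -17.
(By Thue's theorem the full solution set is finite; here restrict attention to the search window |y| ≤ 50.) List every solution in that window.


The equation is x³ - 9y³ = -17. For fixed y, x³ = 9·y³ − 17, so a solution requires the RHS to be a perfect cube.
Strategy: iterate y from -50 to 50, compute RHS = 9·y³ − 17, and check whether it is a (positive or negative) perfect cube.
Check small values of y:
  y = 0: RHS = -17 is not a perfect cube.
  y = 1: RHS = -8 = (-2)³ ⇒ x = -2 works.
  y = -1: RHS = -26 is not a perfect cube.
  y = 2: RHS = 55 is not a perfect cube.
  y = -2: RHS = -89 is not a perfect cube.
  y = 3: RHS = 226 is not a perfect cube.
  y = -3: RHS = -260 is not a perfect cube.
Continuing, at y = 25: RHS = 140608 = (52)³ ⇒ x = 52 works.
Searching the remaining y in |y| ≤ 50 finds no further solutions.
Collected solutions: (-2, 1), (52, 25).

Solutions (with |y| ≤ 50): (-2, 1), (52, 25).


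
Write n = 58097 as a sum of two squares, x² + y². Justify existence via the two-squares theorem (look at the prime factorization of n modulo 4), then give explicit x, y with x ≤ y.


Step 1: Factor n = 58097 = 13 · 41 · 109.
Step 2: Check the mod-4 condition on each prime factor: 13 ≡ 1 (mod 4), exponent 1; 41 ≡ 1 (mod 4), exponent 1; 109 ≡ 1 (mod 4), exponent 1.
All primes ≡ 3 (mod 4) appear to even exponent (or don't appear), so by the two-squares theorem n IS expressible as a sum of two squares.
Step 3: Build a representation. Here n = 13 · 41 · 109 is a product of primes ≡ 1 (mod 4). Each prime p ≡ 1 (mod 4) is itself a sum of two squares; find a² by testing p − a² for a perfect square:
  13: 13 − 1² = 12, 13 − 2² = 9 = 3² ⇒ 13 = 2² + 3².
  41: 41 − 1² = 40, 41 − 2² = 37, 41 − 3² = 32, 41 − 4² = 25 = 5² ⇒ 41 = 4² + 5².
  109: 109 − 1² = 108, 109 − 2² = 105, 109 − 3² = 100 = 10² ⇒ 109 = 3² + 10².
  Combine using the Brahmagupta–Fibonacci identity (a² + b²)(c² + d²) = (ac − bd)² + (ad + bc)² = (ac + bd)² + (ad − bc)²:
  13 · 41 = 533: from (2² + 3²)(4² + 5²), take (2·4 − 3·5, 2·5 + 3·4) = (8 − 15, 10 + 12) = (-7, 22); dropping signs (only squares matter) gives (7, 22); check 7² + 22² = 49 + 484 = 533 ✓.
  533 · 109 = 58097: from (7² + 22²)(3² + 10²), take (7·3 − 22·10, 7·10 + 22·3) = (21 − 220, 70 + 66) = (-199, 136); dropping signs (only squares matter) gives (199, 136); check 199² + 136² = 39601 + 18496 = 58097 ✓.
Step 4: Order so x ≤ y and verify: 136² + 199² = 18496 + 39601 = 58097 = n. ✓

n = 58097 = 136² + 199² (one valid representation with x ≤ y).


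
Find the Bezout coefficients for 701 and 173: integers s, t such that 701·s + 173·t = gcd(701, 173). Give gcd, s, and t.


Euclidean algorithm on (701, 173) — divide until remainder is 0:
  701 = 4 · 173 + 9
  173 = 19 · 9 + 2
  9 = 4 · 2 + 1
  2 = 2 · 1 + 0
gcd(701, 173) = 1.
Track Bezout coefficients alongside the remainders: start with r₀ = 701 = a·1 + b·0 (s = 1, t = 0) and r₁ = 173 = a·0 + b·1 (s = 0, t = 1); each new remainder r_{k+1} = r_{k-1} − q_k·r_k inherits s_{k+1} = s_{k-1} − q_k·s_k, t_{k+1} = t_{k-1} − q_k·t_k, so r_k = a·s_k + b·t_k at every step:
  q = 4: r = 9, s = 1 − 4·0 = 1, t = 0 − 4·1 = -4  (check: 701·1 + 173·(-4) = 9)
  q = 19: r = 2, s = 0 − 19·1 = -19, t = 1 − 19·(-4) = 77  (check: 701·(-19) + 173·77 = 2)
  q = 4: r = 1, s = 1 − 4·(-19) = 77, t = -4 − 4·77 = -312  (check: 701·77 + 173·(-312) = 1)
The row with r = 1 (the gcd) gives the Bezout coefficients s = 77, t = -312.
Result: 701 · (77) + 173 · (-312) = 1.

gcd(701, 173) = 1; s = 77, t = -312 (check: 701·77 + 173·(-312) = 1).


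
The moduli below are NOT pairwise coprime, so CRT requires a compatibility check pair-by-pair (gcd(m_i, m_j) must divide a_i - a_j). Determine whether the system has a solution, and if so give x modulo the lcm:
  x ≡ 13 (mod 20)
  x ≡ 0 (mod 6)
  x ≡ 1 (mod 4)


Moduli 20, 6, 4 are not pairwise coprime, so CRT works modulo lcm(m_i) when all pairwise compatibility conditions hold.
Pairwise compatibility: gcd(m_i, m_j) must divide a_i - a_j for every pair.
Merge one congruence at a time:
  Start: x ≡ 13 (mod 20).
  Combine with x ≡ 0 (mod 6): gcd(20, 6) = 2, and 0 - 13 = -13 is NOT divisible by 2.
    ⇒ system is inconsistent (no integer solution).

No solution (the system is inconsistent).


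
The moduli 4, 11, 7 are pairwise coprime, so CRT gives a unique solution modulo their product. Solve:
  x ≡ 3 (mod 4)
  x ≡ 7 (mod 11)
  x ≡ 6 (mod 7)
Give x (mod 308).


Moduli 4, 11, 7 are pairwise coprime; by CRT there is a unique solution modulo M = 4 · 11 · 7 = 308.
Solve pairwise, accumulating the modulus:
  Start with x ≡ 3 (mod 4).
  Combine with x ≡ 7 (mod 11): since gcd(4, 11) = 1, we get a unique residue mod 44.
    Write x = 3 + 4·t and substitute into x ≡ 7 (mod 11): 4·t ≡ 7 − 3 = 4 (mod 11).
    The inverse of 4 mod 11 is 3 (since 4·3 = 12 = 1·11 + 1), so t ≡ 3·4 = 12 ≡ 1 (mod 11).
    Then x = 3 + 4·1 = 7, valid modulo lcm(4, 11) = 44: x ≡ 7 (mod 44).
  Combine with x ≡ 6 (mod 7): since gcd(44, 7) = 1, we get a unique residue mod 308.
    Write x = 7 + 44·t and substitute into x ≡ 6 (mod 7): 44·t ≡ 6 − 7 = -1 (mod 7).
    Reduce coefficients mod 7: 2·t ≡ 6 (mod 7).
    The inverse of 2 mod 7 is 4 (since 2·4 = 8 = 1·7 + 1), so t ≡ 4·6 = 24 ≡ 3 (mod 7).
    Then x = 7 + 44·3 = 139, valid modulo lcm(44, 7) = 308: x ≡ 139 (mod 308).
Verify: 139 mod 4 = 3 ✓, 139 mod 11 = 7 ✓, 139 mod 7 = 6 ✓.

x ≡ 139 (mod 308).
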